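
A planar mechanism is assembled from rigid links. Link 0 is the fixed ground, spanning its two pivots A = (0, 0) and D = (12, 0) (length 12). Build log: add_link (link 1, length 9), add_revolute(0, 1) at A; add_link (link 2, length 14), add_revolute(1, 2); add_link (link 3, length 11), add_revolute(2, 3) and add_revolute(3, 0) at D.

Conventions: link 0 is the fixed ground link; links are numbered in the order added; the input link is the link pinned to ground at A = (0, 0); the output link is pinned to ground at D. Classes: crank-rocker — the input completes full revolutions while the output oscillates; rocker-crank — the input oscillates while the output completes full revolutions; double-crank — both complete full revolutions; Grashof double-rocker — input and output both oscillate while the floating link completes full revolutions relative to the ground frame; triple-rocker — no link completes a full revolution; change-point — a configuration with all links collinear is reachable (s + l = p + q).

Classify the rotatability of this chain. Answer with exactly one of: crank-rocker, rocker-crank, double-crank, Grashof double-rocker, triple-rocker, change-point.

lengths: ground=12, input=9, coupler=14, output=11
sorted: s=9 (shortest), l=14 (longest), p+q=23
s + l = 23 vs p + q = 23
s + l = p + q → change-point (collinear configuration reachable)

change-point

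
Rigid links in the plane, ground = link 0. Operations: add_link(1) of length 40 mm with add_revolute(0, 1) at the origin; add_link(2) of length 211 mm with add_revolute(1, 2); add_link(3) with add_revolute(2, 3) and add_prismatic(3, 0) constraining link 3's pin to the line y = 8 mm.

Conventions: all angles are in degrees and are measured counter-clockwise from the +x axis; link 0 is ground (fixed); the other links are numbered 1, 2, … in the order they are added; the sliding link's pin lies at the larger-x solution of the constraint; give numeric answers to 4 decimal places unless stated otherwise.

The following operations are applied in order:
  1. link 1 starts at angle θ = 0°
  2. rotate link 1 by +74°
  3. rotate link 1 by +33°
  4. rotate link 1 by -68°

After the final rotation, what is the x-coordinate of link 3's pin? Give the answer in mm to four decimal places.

geometry: r = 40 mm, L = 211 mm, e = 8 mm; θ starts at 0°
rotate link 1 by +74°: θ ← 0° +74° = 74°
rotate link 1 by +33°: θ ← 74° +33° = 107°
rotate link 1 by -68°: θ ← 107° -68° = 39°
crank pin P = (r cos θ, r sin θ) = (31.085838, 25.172816)
h = r sin θ − e = 25.172816 − 8 = 17.172816
x = r cos θ + √(L² − h²) = 31.085838 + 210.300010 = 241.385849

241.3858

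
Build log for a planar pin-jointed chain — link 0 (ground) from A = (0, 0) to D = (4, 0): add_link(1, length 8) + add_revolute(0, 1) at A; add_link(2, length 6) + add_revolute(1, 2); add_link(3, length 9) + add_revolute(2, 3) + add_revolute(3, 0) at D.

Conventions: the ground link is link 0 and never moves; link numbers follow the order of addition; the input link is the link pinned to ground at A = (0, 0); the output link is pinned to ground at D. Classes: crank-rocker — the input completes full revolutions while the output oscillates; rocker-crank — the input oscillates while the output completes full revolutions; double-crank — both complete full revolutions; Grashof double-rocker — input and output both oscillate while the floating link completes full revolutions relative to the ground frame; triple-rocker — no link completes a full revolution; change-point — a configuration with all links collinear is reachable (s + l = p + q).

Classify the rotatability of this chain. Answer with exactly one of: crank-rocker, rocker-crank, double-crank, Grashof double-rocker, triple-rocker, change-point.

lengths: ground=4, input=8, coupler=6, output=9
sorted: s=4 (shortest), l=9 (longest), p+q=14
s + l = 13 vs p + q = 14
s + l < p + q (Grashof) with shortest = ground link → double-crank

double-crank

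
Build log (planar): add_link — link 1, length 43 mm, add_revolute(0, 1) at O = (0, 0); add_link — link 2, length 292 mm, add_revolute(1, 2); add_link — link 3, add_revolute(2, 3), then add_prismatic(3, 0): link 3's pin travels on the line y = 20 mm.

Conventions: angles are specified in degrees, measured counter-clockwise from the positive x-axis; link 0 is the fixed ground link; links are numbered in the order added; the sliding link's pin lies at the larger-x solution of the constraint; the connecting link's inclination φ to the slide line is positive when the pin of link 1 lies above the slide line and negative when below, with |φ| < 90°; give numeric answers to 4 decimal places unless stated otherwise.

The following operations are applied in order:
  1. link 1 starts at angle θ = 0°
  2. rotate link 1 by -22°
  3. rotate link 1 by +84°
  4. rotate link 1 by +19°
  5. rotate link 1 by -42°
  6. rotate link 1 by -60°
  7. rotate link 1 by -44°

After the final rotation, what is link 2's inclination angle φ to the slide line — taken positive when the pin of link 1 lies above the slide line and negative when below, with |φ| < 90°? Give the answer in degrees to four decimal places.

geometry: r = 43 mm, L = 292 mm, e = 20 mm; θ starts at 0°
rotate link 1 by -22°: θ ← 0° -22° = -22°
rotate link 1 by +84°: θ ← -22° +84° = 62°
rotate link 1 by +19°: θ ← 62° +19° = 81°
rotate link 1 by -42°: θ ← 81° -42° = 39°
rotate link 1 by -60°: θ ← 39° -60° = -21°
rotate link 1 by -44°: θ ← -21° -44° = -65°
h = r sin θ − e = -38.971235 − 20 = -58.971235
sin φ = h / L = -58.971235 / 292 = -0.20195628
φ = arcsin(-0.20195628) = -11.651381°

-11.6514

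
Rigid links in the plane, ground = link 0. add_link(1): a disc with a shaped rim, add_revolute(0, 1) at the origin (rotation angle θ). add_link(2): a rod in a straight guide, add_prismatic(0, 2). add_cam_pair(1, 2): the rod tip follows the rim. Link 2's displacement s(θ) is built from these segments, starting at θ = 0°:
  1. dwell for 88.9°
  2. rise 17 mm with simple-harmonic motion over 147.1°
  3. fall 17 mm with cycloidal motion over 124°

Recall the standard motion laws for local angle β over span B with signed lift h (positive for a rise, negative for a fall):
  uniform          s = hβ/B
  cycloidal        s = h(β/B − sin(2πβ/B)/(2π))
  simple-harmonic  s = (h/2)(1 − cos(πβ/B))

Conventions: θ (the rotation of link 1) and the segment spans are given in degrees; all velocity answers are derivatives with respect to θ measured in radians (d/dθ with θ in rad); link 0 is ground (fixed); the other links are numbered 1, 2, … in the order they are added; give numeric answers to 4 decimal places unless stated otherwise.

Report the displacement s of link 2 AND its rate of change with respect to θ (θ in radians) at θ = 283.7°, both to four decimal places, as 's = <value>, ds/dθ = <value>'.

segment 1 (0° to 88.9°, dwell): s unchanged at 0.0000
segment 2 (88.9° to 236°, simple-harmonic, h = 17) is passed completely: s = 0.0000 + (17) = 17.0000
θ = 283.7° falls in segment 3 (236° to 360°, cycloidal, h = -17): β = 283.7 − 236 = 47.7°, B = 124°; Δs = -17·(0.3847 − sin(2π·0.3847)/(2π)) = -4.7461; s = 17.0000 − 4.7461 = 12.2539
velocity in seg [236°–360°] (cycloidal), θ in radians: β = 47.7° = 0.8325 rad, B = 124° = 2.1642 rad; ds/dθ = (h/B)(1 − cos(2πβ/B)) = ((-17)/2.1642)(1 − cos(2π·0.3847)) = -13.736698 mm/rad

s = 12.2539, ds/dθ = -13.7367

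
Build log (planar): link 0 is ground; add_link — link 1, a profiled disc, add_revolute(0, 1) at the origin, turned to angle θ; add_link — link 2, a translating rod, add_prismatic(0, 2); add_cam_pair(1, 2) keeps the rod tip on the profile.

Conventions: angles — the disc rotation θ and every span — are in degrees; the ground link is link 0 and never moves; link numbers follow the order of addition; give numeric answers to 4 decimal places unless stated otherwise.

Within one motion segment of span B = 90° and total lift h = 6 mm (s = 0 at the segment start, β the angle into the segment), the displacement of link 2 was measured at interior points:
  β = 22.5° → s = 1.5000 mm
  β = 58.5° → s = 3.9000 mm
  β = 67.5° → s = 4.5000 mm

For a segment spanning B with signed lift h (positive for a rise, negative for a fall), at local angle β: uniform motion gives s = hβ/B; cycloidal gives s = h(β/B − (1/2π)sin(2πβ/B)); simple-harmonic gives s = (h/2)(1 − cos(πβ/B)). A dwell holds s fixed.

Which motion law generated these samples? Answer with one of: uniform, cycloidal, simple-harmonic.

candidates at β/B = r: uniform s = h·r (linear in β); cycloidal s = h·(r − sin(2πr)/(2π)); simple-harmonic s = (h/2)(1 − cos(πr))
β=22.5°: printed 1.5000 | uniform 1.5000, cycloidal 0.5451, simple-harmonic 0.8787
β=58.5°: printed 3.9000 | uniform 3.9000, cycloidal 4.6726, simple-harmonic 4.3620
β=67.5°: printed 4.5000 | uniform 4.5000, cycloidal 5.4549, simple-harmonic 5.1213
only one law matches every sample → uniform

uniform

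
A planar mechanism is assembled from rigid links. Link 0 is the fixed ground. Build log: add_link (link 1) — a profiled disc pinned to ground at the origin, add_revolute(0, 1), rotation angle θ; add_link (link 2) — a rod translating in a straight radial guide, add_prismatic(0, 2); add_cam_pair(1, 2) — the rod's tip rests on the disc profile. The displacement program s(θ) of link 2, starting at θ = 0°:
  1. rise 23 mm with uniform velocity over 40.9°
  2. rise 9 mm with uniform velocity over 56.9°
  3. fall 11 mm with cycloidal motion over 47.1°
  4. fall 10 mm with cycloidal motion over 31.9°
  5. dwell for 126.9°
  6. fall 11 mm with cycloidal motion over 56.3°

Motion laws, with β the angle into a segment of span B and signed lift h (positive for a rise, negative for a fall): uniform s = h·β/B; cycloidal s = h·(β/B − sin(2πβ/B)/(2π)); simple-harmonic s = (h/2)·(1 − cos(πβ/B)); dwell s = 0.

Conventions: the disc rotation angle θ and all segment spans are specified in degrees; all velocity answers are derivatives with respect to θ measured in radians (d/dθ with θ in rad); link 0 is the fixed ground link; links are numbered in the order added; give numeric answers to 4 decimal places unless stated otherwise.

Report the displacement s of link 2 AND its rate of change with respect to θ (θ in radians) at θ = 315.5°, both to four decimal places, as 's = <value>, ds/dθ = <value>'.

seg 1 [0°–40.9°] uniform, h=23: full span → s += 23 → s = 23.0000
seg 2 [40.9°–97.8°] uniform, h=9: full span → s += 9 → s = 32.0000
seg 3 [97.8°–144.9°] cycloidal, h=-11: full span → s += -11 → s = 21.0000
seg 4 [144.9°–176.8°] cycloidal, h=-10: full span → s += -10 → s = 11.0000
seg 5 [176.8°–303.7°] dwell: s stays 11.0000
seg 6 [303.7°–360°] cycloidal, h=-11: θ=315.5° here. β=11.8, B=56.3. -11·(0.2096 − sin(2π·0.2096)/(2π)) = -0.6109 → s = 10.3891
velocity in seg [303.7°–360°] (cycloidal), θ in radians: β = 11.8° = 0.2059 rad, B = 56.3° = 0.9826 rad; ds/dθ = (h/B)(1 − cos(2πβ/B)) = ((-11)/0.9826)(1 − cos(2π·0.2096)) = -8.382761 mm/rad

s = 10.3891, ds/dθ = -8.3828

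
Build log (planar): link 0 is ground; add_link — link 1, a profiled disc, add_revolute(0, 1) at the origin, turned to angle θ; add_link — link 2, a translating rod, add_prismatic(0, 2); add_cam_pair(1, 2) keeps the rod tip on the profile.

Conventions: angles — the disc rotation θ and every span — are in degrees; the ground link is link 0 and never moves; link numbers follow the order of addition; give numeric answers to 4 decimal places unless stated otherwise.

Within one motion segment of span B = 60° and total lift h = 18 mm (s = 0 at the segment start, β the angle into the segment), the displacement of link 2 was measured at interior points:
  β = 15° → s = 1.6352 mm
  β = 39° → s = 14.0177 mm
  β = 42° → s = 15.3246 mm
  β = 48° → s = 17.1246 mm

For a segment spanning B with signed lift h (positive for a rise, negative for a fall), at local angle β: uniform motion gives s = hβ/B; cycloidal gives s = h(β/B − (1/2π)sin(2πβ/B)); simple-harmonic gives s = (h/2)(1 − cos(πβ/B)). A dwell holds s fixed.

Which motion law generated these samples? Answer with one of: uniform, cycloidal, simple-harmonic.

candidates at β/B = r: uniform s = h·r (linear in β); cycloidal s = h·(r − sin(2πr)/(2π)); simple-harmonic s = (h/2)(1 − cos(πr))
β=15°: printed 1.6352 | uniform 4.5000, cycloidal 1.6352, simple-harmonic 2.6360
β=39°: printed 14.0177 | uniform 11.7000, cycloidal 14.0177, simple-harmonic 13.0859
β=42°: printed 15.3246 | uniform 12.6000, cycloidal 15.3246, simple-harmonic 14.2901
β=48°: printed 17.1246 | uniform 14.4000, cycloidal 17.1246, simple-harmonic 16.2812
only one law matches every sample → cycloidal

cycloidal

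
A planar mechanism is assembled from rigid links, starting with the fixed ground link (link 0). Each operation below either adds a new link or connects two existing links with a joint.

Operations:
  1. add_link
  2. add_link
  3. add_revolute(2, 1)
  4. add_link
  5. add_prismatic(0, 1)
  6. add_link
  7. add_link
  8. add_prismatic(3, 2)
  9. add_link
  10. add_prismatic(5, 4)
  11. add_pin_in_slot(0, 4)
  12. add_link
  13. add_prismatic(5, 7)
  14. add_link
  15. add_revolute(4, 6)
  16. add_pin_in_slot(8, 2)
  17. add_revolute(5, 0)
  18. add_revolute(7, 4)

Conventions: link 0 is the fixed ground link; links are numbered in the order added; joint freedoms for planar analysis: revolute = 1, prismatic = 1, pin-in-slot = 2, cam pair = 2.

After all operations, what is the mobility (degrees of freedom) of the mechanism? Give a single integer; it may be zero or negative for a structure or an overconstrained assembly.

L=1 J1=0 J2=0
add link → L=2 J1=0 J2=0
add link → L=3 J1=0 J2=0
R@2,1 dof=1 J1 → L=3 J1=1 J2=0
add link → L=4 J1=1 J2=0
P@0,1 dof=1 J1 → L=4 J1=2 J2=0
add link → L=5 J1=2 J2=0
add link → L=6 J1=2 J2=0
P@3,2 dof=1 J1 → L=6 J1=3 J2=0
add link → L=7 J1=3 J2=0
P@5,4 dof=1 J1 → L=7 J1=4 J2=0
PS@0,4 dof=2 J2 → L=7 J1=4 J2=1
add link → L=8 J1=4 J2=1
P@5,7 dof=1 J1 → L=8 J1=5 J2=1
add link → L=9 J1=5 J2=1
R@4,6 dof=1 J1 → L=9 J1=6 J2=1
PS@8,2 dof=2 J2 → L=9 J1=6 J2=2
R@5,0 dof=1 J1 → L=9 J1=7 J2=2
R@7,4 dof=1 J1 → L=9 J1=8 J2=2
M=3(L−1)−2J1−J2=3·8−2·8−2=6

M = 6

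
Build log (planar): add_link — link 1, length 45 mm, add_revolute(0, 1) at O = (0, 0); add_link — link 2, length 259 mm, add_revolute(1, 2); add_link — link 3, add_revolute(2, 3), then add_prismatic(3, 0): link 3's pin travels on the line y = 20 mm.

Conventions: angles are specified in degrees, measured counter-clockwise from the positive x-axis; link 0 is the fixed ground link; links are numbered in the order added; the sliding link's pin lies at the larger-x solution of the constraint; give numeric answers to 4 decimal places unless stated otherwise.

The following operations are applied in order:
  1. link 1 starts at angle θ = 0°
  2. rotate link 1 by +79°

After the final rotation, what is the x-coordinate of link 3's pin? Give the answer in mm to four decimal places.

geometry: r = 45 mm, L = 259 mm, e = 20 mm; θ starts at 0°
rotate link 1 by +79°: θ ← 0° +79° = 79°
crank pin P = (r cos θ, r sin θ) = (8.586405, 44.173223)
h = r sin θ − e = 44.173223 − 20 = 24.173223
x = r cos θ + √(L² − h²) = 8.586405 + 257.869454 = 266.455859

266.4559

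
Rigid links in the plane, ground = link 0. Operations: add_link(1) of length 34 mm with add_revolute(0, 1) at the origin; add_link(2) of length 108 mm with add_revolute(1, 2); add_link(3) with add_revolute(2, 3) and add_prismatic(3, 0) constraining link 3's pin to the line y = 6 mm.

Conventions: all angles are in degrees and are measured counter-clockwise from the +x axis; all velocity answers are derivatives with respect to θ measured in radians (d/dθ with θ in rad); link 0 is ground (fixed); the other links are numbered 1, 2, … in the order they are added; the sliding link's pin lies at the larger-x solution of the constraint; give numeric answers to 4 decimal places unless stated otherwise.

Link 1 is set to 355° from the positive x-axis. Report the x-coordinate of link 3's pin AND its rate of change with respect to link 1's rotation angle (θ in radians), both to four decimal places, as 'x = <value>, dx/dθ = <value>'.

geometry: r = 34 mm, L = 108 mm, e = 6 mm
crank pin P = (r cos θ, r sin θ) = (33.870620, -2.963295)
h = r sin θ − e = -2.963295 − 6 = -8.963295
x = r cos θ + √(L² − h²) = 33.870620 + 107.627410 = 141.498030
dx/dθ = −r sin θ − h·r cos θ/√(L² − h²) (θ in radians; h = -8.963295) = 5.784067

x = 141.4980, dx/dθ = 5.7841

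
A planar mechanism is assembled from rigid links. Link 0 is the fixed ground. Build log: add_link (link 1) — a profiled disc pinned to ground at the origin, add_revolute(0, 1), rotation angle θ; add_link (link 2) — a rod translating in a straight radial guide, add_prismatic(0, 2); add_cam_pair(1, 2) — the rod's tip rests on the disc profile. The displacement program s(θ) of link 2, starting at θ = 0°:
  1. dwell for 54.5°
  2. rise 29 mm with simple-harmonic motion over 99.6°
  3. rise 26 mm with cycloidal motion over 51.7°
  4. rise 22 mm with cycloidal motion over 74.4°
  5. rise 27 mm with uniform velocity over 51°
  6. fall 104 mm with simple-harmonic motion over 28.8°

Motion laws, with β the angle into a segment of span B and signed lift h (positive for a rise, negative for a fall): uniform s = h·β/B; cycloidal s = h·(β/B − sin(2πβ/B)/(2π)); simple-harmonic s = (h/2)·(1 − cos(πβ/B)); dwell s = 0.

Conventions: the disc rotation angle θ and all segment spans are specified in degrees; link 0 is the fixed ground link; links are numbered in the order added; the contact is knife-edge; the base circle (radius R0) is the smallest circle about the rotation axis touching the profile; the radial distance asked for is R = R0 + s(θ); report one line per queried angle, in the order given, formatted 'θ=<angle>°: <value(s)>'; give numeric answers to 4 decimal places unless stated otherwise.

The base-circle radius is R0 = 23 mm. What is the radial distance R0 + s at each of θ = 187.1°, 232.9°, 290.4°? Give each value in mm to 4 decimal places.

seg 1 [0°–54.5°] dwell: s stays 0.0000
seg 2 [54.5°–154.1°] simple-harmonic, h=29: full span → s += 29 → s = 29.0000
seg 3 [154.1°–205.8°] cycloidal, h=26: θ=187.1° here. β=33, B=51.7. 26·(0.6383 − sin(2π·0.6383)/(2π)) = 19.7558 → s = 48.7558
seg 3 [154.1°–205.8°] cycloidal, h=26: full span → s += 26 → s = 55.0000
seg 4 [205.8°–280.2°] cycloidal, h=22: θ=232.9° here. β=27.1, B=74.4. 22·(0.3642 − sin(2π·0.3642)/(2π)) = 5.3761 → s = 60.3761
seg 4 [205.8°–280.2°] cycloidal, h=22: full span → s += 22 → s = 77.0000
seg 5 [280.2°–331.2°] uniform, h=27: θ=290.4° here. β=10.2, B=51. 27·10.2/51 = 5.4000 → s = 82.4000
θ=187.1°: R = R0 + s = 23 + 48.7558 = 71.7558
θ=232.9°: R = R0 + s = 23 + 60.3761 = 83.3761
θ=290.4°: R = R0 + s = 23 + 82.4000 = 105.4000

θ=187.1°: 71.7558
θ=232.9°: 83.3761
θ=290.4°: 105.4000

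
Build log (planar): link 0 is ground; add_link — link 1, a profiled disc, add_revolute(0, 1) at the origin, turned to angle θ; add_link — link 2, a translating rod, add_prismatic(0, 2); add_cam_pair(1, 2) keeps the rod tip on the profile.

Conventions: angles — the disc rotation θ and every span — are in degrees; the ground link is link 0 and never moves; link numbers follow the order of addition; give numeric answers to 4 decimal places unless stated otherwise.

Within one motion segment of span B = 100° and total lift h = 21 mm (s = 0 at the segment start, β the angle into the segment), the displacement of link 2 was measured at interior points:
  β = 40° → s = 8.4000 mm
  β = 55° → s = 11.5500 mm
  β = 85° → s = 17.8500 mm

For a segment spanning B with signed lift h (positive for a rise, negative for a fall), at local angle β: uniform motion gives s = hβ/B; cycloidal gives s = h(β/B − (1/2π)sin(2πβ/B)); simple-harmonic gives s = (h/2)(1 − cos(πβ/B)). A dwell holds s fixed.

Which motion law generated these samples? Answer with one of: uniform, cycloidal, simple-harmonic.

candidates at β/B = r: uniform s = h·r (linear in β); cycloidal s = h·(r − sin(2πr)/(2π)); simple-harmonic s = (h/2)(1 − cos(πr))
β=40°: printed 8.4000 | uniform 8.4000, cycloidal 6.4355, simple-harmonic 7.2553
β=55°: printed 11.5500 | uniform 11.5500, cycloidal 12.5828, simple-harmonic 12.1426
β=85°: printed 17.8500 | uniform 17.8500, cycloidal 20.5539, simple-harmonic 19.8556
only one law matches every sample → uniform

uniform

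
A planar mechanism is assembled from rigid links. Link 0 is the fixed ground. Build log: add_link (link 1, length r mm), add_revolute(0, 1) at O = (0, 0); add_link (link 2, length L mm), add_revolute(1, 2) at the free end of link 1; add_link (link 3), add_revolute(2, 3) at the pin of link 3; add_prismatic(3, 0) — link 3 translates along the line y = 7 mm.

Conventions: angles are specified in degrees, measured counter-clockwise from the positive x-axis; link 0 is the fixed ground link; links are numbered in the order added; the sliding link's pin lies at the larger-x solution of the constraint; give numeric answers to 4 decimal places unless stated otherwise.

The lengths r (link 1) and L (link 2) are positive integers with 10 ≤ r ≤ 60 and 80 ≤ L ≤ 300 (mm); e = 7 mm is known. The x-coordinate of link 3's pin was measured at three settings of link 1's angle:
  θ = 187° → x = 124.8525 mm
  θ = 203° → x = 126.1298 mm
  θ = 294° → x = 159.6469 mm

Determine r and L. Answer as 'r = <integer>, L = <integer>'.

constraint per measurement: (x − r cos θ)² + (r sin θ − e)² = L²
subtracting the θ₁ and θ₂ equations cancels the r² and L² terms:
r = (x₁² − x₂²) / (2[(x₁cos θ₁ + e sin θ₁) − (x₂cos θ₂ + e sin θ₂)]) = 26.9996 → r = 27
L² = (x₁ − r cos θ₁)² + (r sin θ₁ − e)² = 23103.9943 → L = 152.0000 → L = 152
check at θ₃=294°: x = 159.6469 (printed 159.6469) ✓

r = 27, L = 152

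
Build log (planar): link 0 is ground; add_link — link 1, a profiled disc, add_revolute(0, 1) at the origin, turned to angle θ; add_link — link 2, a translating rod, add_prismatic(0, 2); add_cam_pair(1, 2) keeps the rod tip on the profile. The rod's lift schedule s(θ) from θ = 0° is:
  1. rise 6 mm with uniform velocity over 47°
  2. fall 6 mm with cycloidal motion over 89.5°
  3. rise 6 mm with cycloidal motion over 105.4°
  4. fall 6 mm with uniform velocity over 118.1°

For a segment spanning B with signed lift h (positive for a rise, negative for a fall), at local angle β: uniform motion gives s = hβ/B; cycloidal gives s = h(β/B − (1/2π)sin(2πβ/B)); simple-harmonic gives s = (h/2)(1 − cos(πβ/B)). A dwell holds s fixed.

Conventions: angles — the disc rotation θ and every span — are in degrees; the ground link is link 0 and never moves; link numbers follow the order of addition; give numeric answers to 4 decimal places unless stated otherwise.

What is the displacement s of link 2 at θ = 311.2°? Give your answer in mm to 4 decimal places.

seg 1 [0°–47°] uniform, h=6: full span → s += 6 → s = 6.0000
seg 2 [47°–136.5°] cycloidal, h=-6: full span → s += -6 → s = 0.0000
seg 3 [136.5°–241.9°] cycloidal, h=6: full span → s += 6 → s = 6.0000
seg 4 [241.9°–360°] uniform, h=-6: θ=311.2° here. β=69.3, B=118.1. -6·69.3/118.1 = -3.5207 → s = 2.4793

2.4793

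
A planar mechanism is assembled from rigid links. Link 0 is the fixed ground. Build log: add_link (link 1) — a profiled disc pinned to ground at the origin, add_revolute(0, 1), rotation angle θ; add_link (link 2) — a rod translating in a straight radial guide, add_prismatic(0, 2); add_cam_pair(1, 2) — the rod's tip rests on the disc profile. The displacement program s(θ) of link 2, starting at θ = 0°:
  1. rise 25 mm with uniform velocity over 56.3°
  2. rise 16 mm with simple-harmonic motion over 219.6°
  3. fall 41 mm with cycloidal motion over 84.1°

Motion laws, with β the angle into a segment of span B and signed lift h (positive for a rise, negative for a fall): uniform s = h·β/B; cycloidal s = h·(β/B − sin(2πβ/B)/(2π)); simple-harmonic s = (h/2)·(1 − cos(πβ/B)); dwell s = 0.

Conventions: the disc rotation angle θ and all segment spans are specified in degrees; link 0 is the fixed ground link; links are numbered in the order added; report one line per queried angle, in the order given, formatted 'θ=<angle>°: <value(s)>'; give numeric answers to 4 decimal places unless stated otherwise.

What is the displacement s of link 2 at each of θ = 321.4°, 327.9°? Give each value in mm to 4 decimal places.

seg 1 [0°–56.3°] uniform, h=25: full span → s += 25 → s = 25.0000
seg 2 [56.3°–275.9°] simple-harmonic, h=16: full span → s += 16 → s = 41.0000
seg 3 [275.9°–360°] cycloidal, h=-41: θ=321.4° here. β=45.5, B=84.1. -41·(0.5410 − sin(2π·0.5410)/(2π)) = -23.8453 → s = 17.1547
seg 3 [275.9°–360°] cycloidal, h=-41: θ=327.9° here. β=52, B=84.1. -41·(0.6183 − sin(2π·0.6183)/(2π)) = -29.7670 → s = 11.2330

θ=321.4°: 17.1547
θ=327.9°: 11.2330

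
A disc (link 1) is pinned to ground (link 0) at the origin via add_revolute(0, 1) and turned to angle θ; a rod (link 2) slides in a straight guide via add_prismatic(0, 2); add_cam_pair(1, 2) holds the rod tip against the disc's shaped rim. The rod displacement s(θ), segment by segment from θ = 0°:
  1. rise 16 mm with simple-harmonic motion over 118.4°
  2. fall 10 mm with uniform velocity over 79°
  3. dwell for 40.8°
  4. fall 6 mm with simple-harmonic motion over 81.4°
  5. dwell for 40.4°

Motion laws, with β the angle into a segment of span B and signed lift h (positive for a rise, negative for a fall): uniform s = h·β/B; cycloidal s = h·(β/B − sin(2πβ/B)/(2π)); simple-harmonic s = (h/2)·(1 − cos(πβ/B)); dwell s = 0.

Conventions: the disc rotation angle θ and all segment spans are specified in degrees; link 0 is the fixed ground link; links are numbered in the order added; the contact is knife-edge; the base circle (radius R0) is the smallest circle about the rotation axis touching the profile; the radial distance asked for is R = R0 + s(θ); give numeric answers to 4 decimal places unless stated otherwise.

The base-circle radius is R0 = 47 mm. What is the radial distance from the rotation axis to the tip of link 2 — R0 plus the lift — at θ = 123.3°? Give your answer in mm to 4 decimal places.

segment 1 (0° to 118.4°, simple-harmonic, h = 16) is passed completely: s = 0.0000 + (16) = 16.0000
θ = 123.3° falls in segment 2 (118.4° to 197.4°, uniform, h = -10): β = 123.3 − 118.4 = 4.9°, B = 79°; Δs = -10·4.9/79 = -0.6203; s = 16.0000 − 0.6203 = 15.3797
R = R0 + s = 47 + 15.3797 = 62.3797

62.3797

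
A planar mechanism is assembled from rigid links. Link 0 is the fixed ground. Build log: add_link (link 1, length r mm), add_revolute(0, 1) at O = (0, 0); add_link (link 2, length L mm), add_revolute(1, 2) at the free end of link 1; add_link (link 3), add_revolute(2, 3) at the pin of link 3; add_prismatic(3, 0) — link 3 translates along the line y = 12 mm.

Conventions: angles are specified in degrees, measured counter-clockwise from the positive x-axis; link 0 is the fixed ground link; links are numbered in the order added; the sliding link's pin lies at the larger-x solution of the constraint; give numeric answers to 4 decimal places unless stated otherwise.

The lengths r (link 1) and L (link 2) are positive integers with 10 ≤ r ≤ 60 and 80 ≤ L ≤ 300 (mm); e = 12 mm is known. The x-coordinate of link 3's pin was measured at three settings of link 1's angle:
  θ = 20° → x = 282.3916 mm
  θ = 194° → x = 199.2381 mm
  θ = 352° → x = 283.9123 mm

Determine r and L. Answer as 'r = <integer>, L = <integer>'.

constraint per measurement: (x − r cos θ)² + (r sin θ − e)² = L²
subtracting the θ₁ and θ₂ equations cancels the r² and L² terms:
r = (x₁² − x₂²) / (2[(x₁cos θ₁ + e sin θ₁) − (x₂cos θ₂ + e sin θ₂)]) = 43.0000 → r = 43
L² = (x₁ − r cos θ₁)² + (r sin θ₁ − e)² = 58563.9789 → L = 242.0000 → L = 242
check at θ₃=352°: x = 283.9123 (printed 283.9123) ✓

r = 43, L = 242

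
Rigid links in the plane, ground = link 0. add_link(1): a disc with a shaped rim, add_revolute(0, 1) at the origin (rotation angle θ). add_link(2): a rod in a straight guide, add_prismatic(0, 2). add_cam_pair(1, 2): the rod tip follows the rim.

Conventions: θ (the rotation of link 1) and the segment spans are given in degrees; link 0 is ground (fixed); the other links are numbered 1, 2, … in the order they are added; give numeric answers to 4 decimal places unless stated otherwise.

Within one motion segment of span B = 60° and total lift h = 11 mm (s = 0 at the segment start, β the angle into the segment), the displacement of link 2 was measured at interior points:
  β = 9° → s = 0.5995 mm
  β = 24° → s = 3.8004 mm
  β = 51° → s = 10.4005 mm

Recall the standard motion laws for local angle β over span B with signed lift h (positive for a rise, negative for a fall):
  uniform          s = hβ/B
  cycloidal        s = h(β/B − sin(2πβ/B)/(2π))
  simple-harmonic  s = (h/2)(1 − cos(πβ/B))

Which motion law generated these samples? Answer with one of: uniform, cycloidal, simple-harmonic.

candidates at β/B = r: uniform s = h·r (linear in β); cycloidal s = h·(r − sin(2πr)/(2π)); simple-harmonic s = (h/2)(1 − cos(πr))
β=9°: printed 0.5995 | uniform 1.6500, cycloidal 0.2337, simple-harmonic 0.5995
β=24°: printed 3.8004 | uniform 4.4000, cycloidal 3.3710, simple-harmonic 3.8004
β=51°: printed 10.4005 | uniform 9.3500, cycloidal 10.7663, simple-harmonic 10.4005
only one law matches every sample → simple-harmonic

simple-harmonic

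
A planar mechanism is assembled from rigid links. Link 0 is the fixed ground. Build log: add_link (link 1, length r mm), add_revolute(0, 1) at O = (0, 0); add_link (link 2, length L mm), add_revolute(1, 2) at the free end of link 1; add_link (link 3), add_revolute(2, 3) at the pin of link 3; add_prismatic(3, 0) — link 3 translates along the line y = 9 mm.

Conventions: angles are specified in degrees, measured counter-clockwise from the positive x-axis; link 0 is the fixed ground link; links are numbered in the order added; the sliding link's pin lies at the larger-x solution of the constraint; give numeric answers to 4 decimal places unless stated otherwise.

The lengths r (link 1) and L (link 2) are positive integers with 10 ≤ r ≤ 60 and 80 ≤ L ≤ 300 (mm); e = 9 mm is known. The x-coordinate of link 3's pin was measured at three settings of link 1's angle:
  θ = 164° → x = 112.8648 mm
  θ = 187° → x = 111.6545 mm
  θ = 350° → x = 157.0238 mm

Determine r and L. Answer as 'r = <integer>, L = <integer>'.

constraint per measurement: (x − r cos θ)² + (r sin θ − e)² = L²
subtracting the θ₁ and θ₂ equations cancels the r² and L² terms:
r = (x₁² − x₂²) / (2[(x₁cos θ₁ + e sin θ₁) − (x₂cos θ₂ + e sin θ₂)]) = 23.0004 → r = 23
L² = (x₁ − r cos θ₁)² + (r sin θ₁ − e)² = 18225.0092 → L = 135.0000 → L = 135
check at θ₃=350°: x = 157.0238 (printed 157.0238) ✓

r = 23, L = 135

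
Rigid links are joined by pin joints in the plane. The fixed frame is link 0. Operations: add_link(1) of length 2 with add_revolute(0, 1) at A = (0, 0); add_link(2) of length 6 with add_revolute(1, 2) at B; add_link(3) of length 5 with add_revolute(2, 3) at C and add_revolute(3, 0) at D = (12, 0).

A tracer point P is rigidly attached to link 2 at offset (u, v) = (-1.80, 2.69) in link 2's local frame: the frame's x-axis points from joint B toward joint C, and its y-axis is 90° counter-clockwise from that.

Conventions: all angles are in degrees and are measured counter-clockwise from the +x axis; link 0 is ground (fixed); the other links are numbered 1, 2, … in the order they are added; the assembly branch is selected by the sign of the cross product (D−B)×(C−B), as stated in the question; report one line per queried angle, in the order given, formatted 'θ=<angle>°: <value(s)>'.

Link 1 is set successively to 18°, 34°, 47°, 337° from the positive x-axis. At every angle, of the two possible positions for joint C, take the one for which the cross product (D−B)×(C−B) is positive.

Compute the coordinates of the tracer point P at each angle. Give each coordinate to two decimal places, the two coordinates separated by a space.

A=(0,0), D=(12.00,0)
θ=18°: B = A + 2.00·(cos18°, sin18°) = (1.9021, 0.6180)
θ=18°: |BD| = 10.1168
θ=18°: circle(B,6.00) ∩ circle(D,5.00): a=5.6020, h=2.1487
θ=18°:   candidates: C₊=(7.6250,2.4205) cross=21.738; C₋=(7.3624,-1.8689) cross=-21.738
θ=18°:   branch + wants cross > 0 → take C=(7.6250,2.4205) (cross=21.738)
θ=18°: ex = (C−B)/|BC| = (0.9538,0.3004); ey = (-0.3004,0.9538)
θ=18°: P = B + -1.80·ex + 2.69·ey = (-0.6229,2.6430)
θ=34°: B = A + 2.00·(cos34°, sin34°) = (1.6581, 1.1184)
θ=34°: |BD| = 10.4022
θ=34°: circle(B,6.00) ∩ circle(D,5.00): a=5.7298, h=1.7801
θ=34°:   candidates: C₊=(7.5461,2.2722) cross=18.517; C₋=(7.1633,-1.2675) cross=-18.517
θ=34°:   branch + wants cross > 0 → take C=(7.5461,2.2722) (cross=18.517)
θ=34°: ex = (C−B)/|BC| = (0.9813,0.1923); ey = (-0.1923,0.9813)
θ=34°: P = B + -1.80·ex + 2.69·ey = (-0.6256,3.4120)
θ=47°: B = A + 2.00·(cos47°, sin47°) = (1.3640, 1.4627)
θ=47°: |BD| = 10.7361
θ=47°: circle(B,6.00) ∩ circle(D,5.00): a=5.8803, h=1.1923
θ=47°:   candidates: C₊=(7.3520,1.8427) cross=12.800; C₋=(7.0271,-0.5196) cross=-12.800
θ=47°:   branch + wants cross > 0 → take C=(7.3520,1.8427) (cross=12.800)
θ=47°: ex = (C−B)/|BC| = (0.9980,0.0633); ey = (-0.0633,0.9980)
θ=47°: P = B + -1.80·ex + 2.69·ey = (-0.6028,4.0333)
θ=337°: B = A + 2.00·(cos337°, sin337°) = (1.8410, -0.7815)
θ=337°: |BD| = 10.1890
θ=337°: circle(B,6.00) ∩ circle(D,5.00): a=5.6343, h=2.0627
θ=337°:   candidates: C₊=(7.3005,1.7073) cross=21.017; C₋=(7.6169,-2.4059) cross=-21.017
θ=337°:   branch + wants cross > 0 → take C=(7.3005,1.7073) (cross=21.017)
θ=337°: ex = (C−B)/|BC| = (0.9099,0.4148); ey = (-0.4148,0.9099)
θ=337°: P = B + -1.80·ex + 2.69·ey = (-0.9126,0.9196)

θ=18°: -0.62 2.64
θ=34°: -0.63 3.41
θ=47°: -0.60 4.03
θ=337°: -0.91 0.92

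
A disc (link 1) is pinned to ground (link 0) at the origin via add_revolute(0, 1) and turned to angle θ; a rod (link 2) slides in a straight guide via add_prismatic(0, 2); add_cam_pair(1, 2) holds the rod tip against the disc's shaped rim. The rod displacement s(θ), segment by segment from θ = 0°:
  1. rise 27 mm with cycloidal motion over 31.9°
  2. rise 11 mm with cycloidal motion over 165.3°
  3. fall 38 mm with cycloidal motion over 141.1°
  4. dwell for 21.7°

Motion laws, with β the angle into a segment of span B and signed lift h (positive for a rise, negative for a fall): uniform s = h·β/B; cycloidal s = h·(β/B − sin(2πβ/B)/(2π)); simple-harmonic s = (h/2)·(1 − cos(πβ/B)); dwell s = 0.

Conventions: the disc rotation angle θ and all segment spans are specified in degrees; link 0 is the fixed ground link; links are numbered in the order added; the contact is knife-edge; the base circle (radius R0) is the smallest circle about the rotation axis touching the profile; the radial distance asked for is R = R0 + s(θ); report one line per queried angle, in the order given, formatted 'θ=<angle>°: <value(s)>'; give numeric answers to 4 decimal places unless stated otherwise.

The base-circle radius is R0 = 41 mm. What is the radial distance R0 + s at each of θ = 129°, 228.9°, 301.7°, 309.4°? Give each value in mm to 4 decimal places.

segment 1 (0° to 31.9°, cycloidal, h = 27) is passed completely: s = 0.0000 + (27) = 27.0000
θ = 129° falls in segment 2 (31.9° to 197.2°, cycloidal, h = 11): β = 129 − 31.9 = 97.1°, B = 165.3°; Δs = 11·(0.5874 − sin(2π·0.5874)/(2π)) = 7.3755; s = 27.0000 + 7.3755 = 34.3755
segment 2 (31.9° to 197.2°, cycloidal, h = 11) is passed completely: s = 27.0000 + (11) = 38.0000
θ = 228.9° falls in segment 3 (197.2° to 338.3°, cycloidal, h = -38): β = 228.9 − 197.2 = 31.7°, B = 141.1°; Δs = -38·(0.2247 − sin(2π·0.2247)/(2π)) = -2.5658; s = 38.0000 − 2.5658 = 35.4342
θ = 301.7° falls in segment 3 (197.2° to 338.3°, cycloidal, h = -38): β = 301.7 − 197.2 = 104.5°, B = 141.1°; Δs = -38·(0.7406 − sin(2π·0.7406)/(2π)) = -34.1805; s = 38.0000 − 34.1805 = 3.8195
θ = 309.4° falls in segment 3 (197.2° to 338.3°, cycloidal, h = -38): β = 309.4 − 197.2 = 112.2°, B = 141.1°; Δs = -38·(0.7952 − sin(2π·0.7952)/(2π)) = -36.0227; s = 38.0000 − 36.0227 = 1.9773
θ=129°: R = R0 + s = 41 + 34.3755 = 75.3755
θ=228.9°: R = R0 + s = 41 + 35.4342 = 76.4342
θ=301.7°: R = R0 + s = 41 + 3.8195 = 44.8195
θ=309.4°: R = R0 + s = 41 + 1.9773 = 42.9773

θ=129°: 75.3755
θ=228.9°: 76.4342
θ=301.7°: 44.8195
θ=309.4°: 42.9773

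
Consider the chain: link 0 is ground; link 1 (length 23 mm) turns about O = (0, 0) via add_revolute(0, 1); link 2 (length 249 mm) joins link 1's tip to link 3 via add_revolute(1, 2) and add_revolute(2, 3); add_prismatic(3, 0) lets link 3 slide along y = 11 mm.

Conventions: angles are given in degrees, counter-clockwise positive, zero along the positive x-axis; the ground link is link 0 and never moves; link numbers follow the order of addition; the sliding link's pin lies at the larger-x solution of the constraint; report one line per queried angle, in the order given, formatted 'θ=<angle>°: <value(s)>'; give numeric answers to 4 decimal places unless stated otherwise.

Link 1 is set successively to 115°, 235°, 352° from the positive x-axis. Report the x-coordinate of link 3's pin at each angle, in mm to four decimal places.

geometry: r = 23 mm, L = 249 mm, e = 11 mm
θ=115°: crank pin P = (r cos θ, r sin θ) = (-9.720220, 20.845079)
θ=115°: h = r sin θ − e = 20.845079 − 11 = 9.845079
θ=115°: x = r cos θ + √(L² − h²) = -9.720220 + 248.805294 = 239.085074
θ=235°: crank pin P = (r cos θ, r sin θ) = (-13.192258, -18.840497)
θ=235°: h = r sin θ − e = -18.840497 − 11 = -29.840497
θ=235°: x = r cos θ + √(L² − h²) = -13.192258 + 247.205471 = 234.013213
θ=352°: crank pin P = (r cos θ, r sin θ) = (22.776166, -3.200981)
θ=352°: h = r sin θ − e = -3.200981 − 11 = -14.200981
θ=352°: x = r cos θ + √(L² − h²) = 22.776166 + 248.594715 = 271.370880

θ=115°: 239.0851
θ=235°: 234.0132
θ=352°: 271.3709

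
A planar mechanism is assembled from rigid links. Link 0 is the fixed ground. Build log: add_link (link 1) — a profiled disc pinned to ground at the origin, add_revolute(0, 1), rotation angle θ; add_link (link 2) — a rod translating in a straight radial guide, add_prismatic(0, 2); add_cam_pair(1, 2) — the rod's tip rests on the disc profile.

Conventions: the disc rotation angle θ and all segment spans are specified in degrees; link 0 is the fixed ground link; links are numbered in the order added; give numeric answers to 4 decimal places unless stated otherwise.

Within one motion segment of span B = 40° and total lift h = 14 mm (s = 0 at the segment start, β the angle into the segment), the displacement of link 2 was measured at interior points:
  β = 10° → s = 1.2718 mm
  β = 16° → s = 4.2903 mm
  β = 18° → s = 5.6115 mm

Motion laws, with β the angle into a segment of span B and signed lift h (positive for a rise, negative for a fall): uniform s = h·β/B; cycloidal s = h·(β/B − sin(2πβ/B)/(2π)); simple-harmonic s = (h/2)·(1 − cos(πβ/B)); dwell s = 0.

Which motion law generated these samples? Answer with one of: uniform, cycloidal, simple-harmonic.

candidates at β/B = r: uniform s = h·r (linear in β); cycloidal s = h·(r − sin(2πr)/(2π)); simple-harmonic s = (h/2)(1 − cos(πr))
β=10°: printed 1.2718 | uniform 3.5000, cycloidal 1.2718, simple-harmonic 2.0503
β=16°: printed 4.2903 | uniform 5.6000, cycloidal 4.2903, simple-harmonic 4.8369
β=18°: printed 5.6115 | uniform 6.3000, cycloidal 5.6115, simple-harmonic 5.9050
only one law matches every sample → cycloidal

cycloidal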